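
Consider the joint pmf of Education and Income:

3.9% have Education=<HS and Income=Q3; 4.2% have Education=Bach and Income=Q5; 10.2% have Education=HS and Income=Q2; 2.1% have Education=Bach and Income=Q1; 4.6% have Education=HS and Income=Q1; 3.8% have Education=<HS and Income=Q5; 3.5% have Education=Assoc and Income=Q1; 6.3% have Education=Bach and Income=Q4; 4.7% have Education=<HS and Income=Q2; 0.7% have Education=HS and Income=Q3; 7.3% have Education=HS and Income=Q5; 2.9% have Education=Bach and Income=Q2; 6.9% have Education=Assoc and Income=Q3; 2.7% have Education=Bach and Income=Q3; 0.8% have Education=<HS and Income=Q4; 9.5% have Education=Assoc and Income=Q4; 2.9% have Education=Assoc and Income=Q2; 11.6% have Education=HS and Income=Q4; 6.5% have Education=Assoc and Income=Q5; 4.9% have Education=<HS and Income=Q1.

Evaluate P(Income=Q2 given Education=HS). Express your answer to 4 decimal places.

P(Education=HS) = 0.046 + 0.102 + 0.007 + 0.116 + 0.073 = 0.344.
P(Income=Q2 | Education=HS) = 0.102/0.344 = 0.2965.

0.2965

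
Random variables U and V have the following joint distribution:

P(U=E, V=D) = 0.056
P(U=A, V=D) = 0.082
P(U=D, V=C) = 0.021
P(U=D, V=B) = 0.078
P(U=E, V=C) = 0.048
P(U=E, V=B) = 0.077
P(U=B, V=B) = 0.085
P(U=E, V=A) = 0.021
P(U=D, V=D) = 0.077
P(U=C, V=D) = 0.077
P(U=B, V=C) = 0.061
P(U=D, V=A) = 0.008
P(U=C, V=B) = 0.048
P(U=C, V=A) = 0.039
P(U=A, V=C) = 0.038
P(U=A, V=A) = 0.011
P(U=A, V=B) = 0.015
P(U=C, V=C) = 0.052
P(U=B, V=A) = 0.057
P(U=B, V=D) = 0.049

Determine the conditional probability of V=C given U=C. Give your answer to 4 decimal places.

0.2407

P(U=C) = 0.039 + 0.048 + 0.052 + 0.077 = 0.216.
P(V=C | U=C) = 0.052/0.216 = 0.2407.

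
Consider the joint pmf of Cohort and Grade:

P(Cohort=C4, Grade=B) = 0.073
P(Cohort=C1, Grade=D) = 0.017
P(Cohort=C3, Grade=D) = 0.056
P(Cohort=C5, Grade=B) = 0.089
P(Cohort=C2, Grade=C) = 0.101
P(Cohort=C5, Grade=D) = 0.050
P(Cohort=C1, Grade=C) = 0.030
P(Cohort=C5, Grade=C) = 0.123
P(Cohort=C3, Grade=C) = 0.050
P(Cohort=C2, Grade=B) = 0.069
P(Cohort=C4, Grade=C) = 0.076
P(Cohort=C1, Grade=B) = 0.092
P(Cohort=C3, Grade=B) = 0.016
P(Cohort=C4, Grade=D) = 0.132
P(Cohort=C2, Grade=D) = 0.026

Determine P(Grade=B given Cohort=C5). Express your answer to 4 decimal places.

0.3397

P(Cohort=C5) = 0.089 + 0.123 + 0.050 = 0.262.
P(Grade=B | Cohort=C5) = 0.089/0.262 = 0.3397.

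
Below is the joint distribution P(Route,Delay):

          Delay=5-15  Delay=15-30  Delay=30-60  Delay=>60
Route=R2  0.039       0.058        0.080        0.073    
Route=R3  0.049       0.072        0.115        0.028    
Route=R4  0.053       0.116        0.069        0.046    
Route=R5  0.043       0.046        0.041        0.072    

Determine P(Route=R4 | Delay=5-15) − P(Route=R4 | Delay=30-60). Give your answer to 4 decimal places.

0.0618

P(Delay=5-15) = 0.039 + 0.049 + 0.053 + 0.043 = 0.184; P(Route=R4 | Delay=5-15) = 0.053/0.184 = 0.28804.
P(Delay=30-60) = 0.080 + 0.115 + 0.069 + 0.041 = 0.305; P(Route=R4 | Delay=30-60) = 0.069/0.305 = 0.22623.
Difference = 0.0618.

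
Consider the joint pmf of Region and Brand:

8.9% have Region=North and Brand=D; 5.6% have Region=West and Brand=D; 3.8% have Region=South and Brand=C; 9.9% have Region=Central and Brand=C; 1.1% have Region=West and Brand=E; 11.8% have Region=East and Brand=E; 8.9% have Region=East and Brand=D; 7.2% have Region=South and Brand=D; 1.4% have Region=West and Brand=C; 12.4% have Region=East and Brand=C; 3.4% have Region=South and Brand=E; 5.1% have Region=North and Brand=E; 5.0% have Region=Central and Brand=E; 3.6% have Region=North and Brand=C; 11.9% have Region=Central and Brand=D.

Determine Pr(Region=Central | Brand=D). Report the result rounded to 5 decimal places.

0.28000

P(Brand=D) = 0.089 + 0.072 + 0.089 + 0.056 + 0.119 = 0.425.
P(Region=Central | Brand=D) = 0.119/0.425 = 0.28000.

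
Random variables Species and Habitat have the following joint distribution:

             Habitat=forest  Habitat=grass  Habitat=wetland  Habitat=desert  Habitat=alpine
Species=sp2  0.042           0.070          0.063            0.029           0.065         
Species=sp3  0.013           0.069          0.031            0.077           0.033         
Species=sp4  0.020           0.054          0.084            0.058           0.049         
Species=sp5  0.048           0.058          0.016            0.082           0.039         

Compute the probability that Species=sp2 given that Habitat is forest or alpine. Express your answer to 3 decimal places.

0.346

P(Habitat=forest) = 0.042 + 0.013 + 0.020 + 0.048 = 0.123.
P(Habitat=alpine) = 0.065 + 0.033 + 0.049 + 0.039 = 0.186.
P(Habitat ∈ {forest, alpine}) = 0.123 + 0.186 = 0.309; P(Species=sp2, Habitat ∈ {forest, alpine}) = 0.042 + 0.065 = 0.107.
P(Species=sp2 | Habitat ∈ {forest, alpine}) = 0.107/0.309 = 0.346.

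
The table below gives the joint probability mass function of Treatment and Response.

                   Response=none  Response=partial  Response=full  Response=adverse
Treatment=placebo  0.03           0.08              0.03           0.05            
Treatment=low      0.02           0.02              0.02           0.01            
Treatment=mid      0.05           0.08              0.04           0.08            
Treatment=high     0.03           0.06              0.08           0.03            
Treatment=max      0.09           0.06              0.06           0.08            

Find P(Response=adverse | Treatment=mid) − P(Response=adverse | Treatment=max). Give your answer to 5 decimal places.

P(Treatment=mid) = 0.05 + 0.08 + 0.04 + 0.08 = 0.25; P(Response=adverse | Treatment=mid) = 0.08/0.25 = 0.320000.
P(Treatment=max) = 0.09 + 0.06 + 0.06 + 0.08 = 0.29; P(Response=adverse | Treatment=max) = 0.08/0.29 = 0.275862.
Difference = 0.04414.

0.04414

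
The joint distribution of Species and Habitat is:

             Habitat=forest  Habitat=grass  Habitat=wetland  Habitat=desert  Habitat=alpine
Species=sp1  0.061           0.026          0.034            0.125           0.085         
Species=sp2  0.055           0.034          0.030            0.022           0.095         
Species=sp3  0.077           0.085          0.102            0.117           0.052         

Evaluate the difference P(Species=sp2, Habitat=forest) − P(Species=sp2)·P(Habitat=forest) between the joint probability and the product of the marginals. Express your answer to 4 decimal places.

0.0095

P(Species=sp2) = 0.055 + 0.034 + 0.030 + 0.022 + 0.095 = 0.236.
P(Habitat=forest) = 0.061 + 0.055 + 0.077 = 0.193.
P(Species=sp2, Habitat=forest) − P(Species=sp2)P(Habitat=forest) = 0.055 − 0.236×0.193 = 0.0095.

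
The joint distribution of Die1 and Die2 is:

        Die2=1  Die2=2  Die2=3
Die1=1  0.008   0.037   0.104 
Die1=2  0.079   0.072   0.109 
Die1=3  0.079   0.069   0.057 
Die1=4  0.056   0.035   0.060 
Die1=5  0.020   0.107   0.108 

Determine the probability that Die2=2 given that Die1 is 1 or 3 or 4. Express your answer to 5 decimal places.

0.27921

P(Die1=1) = 0.008 + 0.037 + 0.104 = 0.149.
P(Die1=3) = 0.079 + 0.069 + 0.057 = 0.205.
P(Die1=4) = 0.056 + 0.035 + 0.060 = 0.151.
P(Die1 ∈ {1, 3, 4}) = 0.149 + 0.205 + 0.151 = 0.505; P(Die2=2, Die1 ∈ {1, 3, 4}) = 0.037 + 0.069 + 0.035 = 0.141.
P(Die2=2 | Die1 ∈ {1, 3, 4}) = 0.141/0.505 = 0.27921.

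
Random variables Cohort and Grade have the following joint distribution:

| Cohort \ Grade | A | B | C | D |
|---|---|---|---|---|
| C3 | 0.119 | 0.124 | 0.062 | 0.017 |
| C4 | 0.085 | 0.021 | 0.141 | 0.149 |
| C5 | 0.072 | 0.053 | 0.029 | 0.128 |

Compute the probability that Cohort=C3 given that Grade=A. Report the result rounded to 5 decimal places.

P(Grade=A) = 0.119 + 0.085 + 0.072 = 0.276.
P(Cohort=C3 | Grade=A) = 0.119/0.276 = 0.43116.

0.43116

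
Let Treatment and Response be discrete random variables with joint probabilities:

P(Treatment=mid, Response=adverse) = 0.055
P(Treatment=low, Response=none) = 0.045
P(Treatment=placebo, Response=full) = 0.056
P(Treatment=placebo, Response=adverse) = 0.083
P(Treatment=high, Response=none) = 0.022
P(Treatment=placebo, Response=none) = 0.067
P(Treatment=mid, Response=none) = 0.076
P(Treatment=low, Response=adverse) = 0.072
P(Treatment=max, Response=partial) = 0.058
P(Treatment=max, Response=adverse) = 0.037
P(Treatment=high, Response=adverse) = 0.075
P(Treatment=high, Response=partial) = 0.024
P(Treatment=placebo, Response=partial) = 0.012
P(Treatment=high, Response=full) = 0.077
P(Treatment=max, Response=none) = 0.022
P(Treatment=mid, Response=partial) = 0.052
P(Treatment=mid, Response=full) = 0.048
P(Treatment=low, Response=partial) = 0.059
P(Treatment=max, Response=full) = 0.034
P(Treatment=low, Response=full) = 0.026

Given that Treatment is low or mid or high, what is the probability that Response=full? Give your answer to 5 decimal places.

0.23930

P(Treatment=low) = 0.045 + 0.059 + 0.026 + 0.072 = 0.202.
P(Treatment=mid) = 0.076 + 0.052 + 0.048 + 0.055 = 0.231.
P(Treatment=high) = 0.022 + 0.024 + 0.077 + 0.075 = 0.198.
P(Treatment ∈ {low, mid, high}) = 0.202 + 0.231 + 0.198 = 0.631; P(Response=full, Treatment ∈ {low, mid, high}) = 0.026 + 0.048 + 0.077 = 0.151.
P(Response=full | Treatment ∈ {low, mid, high}) = 0.151/0.631 = 0.23930.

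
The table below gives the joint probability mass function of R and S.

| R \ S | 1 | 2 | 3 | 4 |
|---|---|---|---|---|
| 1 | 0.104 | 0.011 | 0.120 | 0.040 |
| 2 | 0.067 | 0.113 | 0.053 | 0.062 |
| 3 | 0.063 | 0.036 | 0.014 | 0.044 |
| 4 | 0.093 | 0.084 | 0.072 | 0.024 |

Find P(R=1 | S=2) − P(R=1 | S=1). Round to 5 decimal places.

P(S=2) = 0.011 + 0.113 + 0.036 + 0.084 = 0.244; P(R=1 | S=2) = 0.011/0.244 = 0.045082.
P(S=1) = 0.104 + 0.067 + 0.063 + 0.093 = 0.327; P(R=1 | S=1) = 0.104/0.327 = 0.318043.
Difference = -0.27296.

-0.27296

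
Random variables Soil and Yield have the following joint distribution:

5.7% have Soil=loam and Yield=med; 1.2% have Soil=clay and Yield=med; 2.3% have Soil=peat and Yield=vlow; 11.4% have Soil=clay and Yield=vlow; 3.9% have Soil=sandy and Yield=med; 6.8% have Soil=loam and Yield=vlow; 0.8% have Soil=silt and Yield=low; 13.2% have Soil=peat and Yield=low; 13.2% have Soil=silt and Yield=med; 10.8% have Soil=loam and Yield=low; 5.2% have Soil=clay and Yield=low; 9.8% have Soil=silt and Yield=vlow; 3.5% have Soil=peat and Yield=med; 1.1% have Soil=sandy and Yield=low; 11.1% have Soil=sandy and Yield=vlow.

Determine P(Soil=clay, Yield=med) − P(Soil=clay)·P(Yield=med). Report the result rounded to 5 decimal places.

-0.03695

P(Soil=clay) = 0.114 + 0.052 + 0.012 = 0.178.
P(Yield=med) = 0.039 + 0.057 + 0.012 + 0.132 + 0.035 = 0.275.
P(Soil=clay, Yield=med) − P(Soil=clay)P(Yield=med) = 0.012 − 0.178×0.275 = -0.03695.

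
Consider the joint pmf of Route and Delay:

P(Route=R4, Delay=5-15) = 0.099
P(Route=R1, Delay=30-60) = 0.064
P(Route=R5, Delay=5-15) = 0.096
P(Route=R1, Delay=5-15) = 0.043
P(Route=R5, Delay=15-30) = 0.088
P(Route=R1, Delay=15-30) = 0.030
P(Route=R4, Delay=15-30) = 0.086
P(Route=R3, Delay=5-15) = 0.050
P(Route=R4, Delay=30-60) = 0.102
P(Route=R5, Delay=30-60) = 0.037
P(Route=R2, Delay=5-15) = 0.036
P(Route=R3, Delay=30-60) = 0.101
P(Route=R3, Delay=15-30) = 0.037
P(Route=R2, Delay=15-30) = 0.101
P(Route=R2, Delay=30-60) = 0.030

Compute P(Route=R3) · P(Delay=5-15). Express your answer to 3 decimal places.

0.061

P(Route=R3) = 0.050 + 0.037 + 0.101 = 0.188.
P(Delay=5-15) = 0.043 + 0.036 + 0.050 + 0.099 + 0.096 = 0.324.
Product: 0.188 × 0.324 = 0.061.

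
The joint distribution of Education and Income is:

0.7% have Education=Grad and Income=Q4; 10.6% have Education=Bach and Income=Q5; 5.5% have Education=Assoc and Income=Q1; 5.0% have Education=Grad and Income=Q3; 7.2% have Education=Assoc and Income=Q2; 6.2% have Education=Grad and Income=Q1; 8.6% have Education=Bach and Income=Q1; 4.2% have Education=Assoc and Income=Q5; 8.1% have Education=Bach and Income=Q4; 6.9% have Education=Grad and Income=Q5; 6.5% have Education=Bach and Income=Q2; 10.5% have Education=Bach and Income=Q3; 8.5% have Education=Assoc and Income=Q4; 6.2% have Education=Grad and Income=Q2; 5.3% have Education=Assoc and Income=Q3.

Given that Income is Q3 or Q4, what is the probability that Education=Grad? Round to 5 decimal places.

P(Income=Q3) = 0.053 + 0.105 + 0.050 = 0.208.
P(Income=Q4) = 0.085 + 0.081 + 0.007 = 0.173.
P(Income ∈ {Q3, Q4}) = 0.208 + 0.173 = 0.381; P(Education=Grad, Income ∈ {Q3, Q4}) = 0.050 + 0.007 = 0.057.
P(Education=Grad | Income ∈ {Q3, Q4}) = 0.057/0.381 = 0.14961.

0.14961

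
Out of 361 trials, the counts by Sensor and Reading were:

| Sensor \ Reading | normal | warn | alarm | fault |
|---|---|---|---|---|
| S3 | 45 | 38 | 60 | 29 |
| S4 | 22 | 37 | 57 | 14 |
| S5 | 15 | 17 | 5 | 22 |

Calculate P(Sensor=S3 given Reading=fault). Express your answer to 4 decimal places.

Total with Reading=fault: 29 + 14 + 22 = 65.
P(Sensor=S3 | Reading=fault) = 29/65 = 0.4462.

0.4462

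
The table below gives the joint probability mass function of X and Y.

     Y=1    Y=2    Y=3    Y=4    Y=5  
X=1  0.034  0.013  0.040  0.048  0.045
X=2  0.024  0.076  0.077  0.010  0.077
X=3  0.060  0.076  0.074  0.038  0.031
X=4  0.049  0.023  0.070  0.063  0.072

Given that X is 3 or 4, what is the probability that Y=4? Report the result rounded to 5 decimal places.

P(X=3) = 0.060 + 0.076 + 0.074 + 0.038 + 0.031 = 0.279.
P(X=4) = 0.049 + 0.023 + 0.070 + 0.063 + 0.072 = 0.277.
P(X ∈ {3, 4}) = 0.279 + 0.277 = 0.556; P(Y=4, X ∈ {3, 4}) = 0.038 + 0.063 = 0.101.
P(Y=4 | X ∈ {3, 4}) = 0.101/0.556 = 0.18165.

0.18165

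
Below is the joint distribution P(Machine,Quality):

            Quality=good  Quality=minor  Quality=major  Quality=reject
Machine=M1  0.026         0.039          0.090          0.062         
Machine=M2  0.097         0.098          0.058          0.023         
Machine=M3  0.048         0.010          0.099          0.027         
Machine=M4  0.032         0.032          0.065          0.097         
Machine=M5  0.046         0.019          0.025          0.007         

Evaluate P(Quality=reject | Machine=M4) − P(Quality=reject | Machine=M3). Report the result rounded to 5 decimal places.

P(Machine=M4) = 0.032 + 0.032 + 0.065 + 0.097 = 0.226; P(Quality=reject | Machine=M4) = 0.097/0.226 = 0.429204.
P(Machine=M3) = 0.048 + 0.010 + 0.099 + 0.027 = 0.184; P(Quality=reject | Machine=M3) = 0.027/0.184 = 0.146739.
Difference = 0.28246.

0.28246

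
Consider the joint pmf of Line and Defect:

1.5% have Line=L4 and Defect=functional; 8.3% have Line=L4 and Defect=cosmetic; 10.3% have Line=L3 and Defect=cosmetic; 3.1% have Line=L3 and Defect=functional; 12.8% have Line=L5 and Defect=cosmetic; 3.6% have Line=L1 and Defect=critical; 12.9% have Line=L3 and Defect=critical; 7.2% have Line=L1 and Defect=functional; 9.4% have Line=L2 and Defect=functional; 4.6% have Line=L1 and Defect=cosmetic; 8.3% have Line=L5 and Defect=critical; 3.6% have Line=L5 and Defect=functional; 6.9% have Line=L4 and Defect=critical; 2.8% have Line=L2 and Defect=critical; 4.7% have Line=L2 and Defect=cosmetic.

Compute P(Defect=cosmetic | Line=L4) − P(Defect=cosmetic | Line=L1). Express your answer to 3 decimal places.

P(Line=L4) = 0.083 + 0.015 + 0.069 = 0.167; P(Defect=cosmetic | Line=L4) = 0.083/0.167 = 0.4970.
P(Line=L1) = 0.046 + 0.072 + 0.036 = 0.154; P(Defect=cosmetic | Line=L1) = 0.046/0.154 = 0.2987.
Difference = 0.198.

0.198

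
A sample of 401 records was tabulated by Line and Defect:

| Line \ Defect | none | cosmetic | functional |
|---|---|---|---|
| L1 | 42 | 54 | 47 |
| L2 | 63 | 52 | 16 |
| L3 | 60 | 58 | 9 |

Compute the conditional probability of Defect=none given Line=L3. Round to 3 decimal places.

Total with Line=L3: 60 + 58 + 9 = 127.
P(Defect=none | Line=L3) = 60/127 = 0.472.

0.472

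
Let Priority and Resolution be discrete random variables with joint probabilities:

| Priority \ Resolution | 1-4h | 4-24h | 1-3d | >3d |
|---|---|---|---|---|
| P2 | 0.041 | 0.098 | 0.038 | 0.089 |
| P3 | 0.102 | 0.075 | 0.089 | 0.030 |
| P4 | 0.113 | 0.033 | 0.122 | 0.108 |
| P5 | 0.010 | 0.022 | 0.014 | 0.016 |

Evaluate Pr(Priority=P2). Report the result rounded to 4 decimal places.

P(Priority=P2) = 0.041 + 0.098 + 0.038 + 0.089 = 0.266.

0.2660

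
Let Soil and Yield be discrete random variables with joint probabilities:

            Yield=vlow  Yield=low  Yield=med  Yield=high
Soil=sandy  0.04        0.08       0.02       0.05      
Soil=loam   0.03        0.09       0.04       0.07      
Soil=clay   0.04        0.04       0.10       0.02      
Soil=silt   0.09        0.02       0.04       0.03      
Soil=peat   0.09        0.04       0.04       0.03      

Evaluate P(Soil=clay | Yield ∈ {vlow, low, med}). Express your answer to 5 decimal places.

P(Yield=vlow) = 0.04 + 0.03 + 0.04 + 0.09 + 0.09 = 0.29.
P(Yield=low) = 0.08 + 0.09 + 0.04 + 0.02 + 0.04 = 0.27.
P(Yield=med) = 0.02 + 0.04 + 0.10 + 0.04 + 0.04 = 0.24.
P(Yield ∈ {vlow, low, med}) = 0.29 + 0.27 + 0.24 = 0.80; P(Soil=clay, Yield ∈ {vlow, low, med}) = 0.04 + 0.04 + 0.10 = 0.18.
P(Soil=clay | Yield ∈ {vlow, low, med}) = 0.18/0.80 = 0.22500.

0.22500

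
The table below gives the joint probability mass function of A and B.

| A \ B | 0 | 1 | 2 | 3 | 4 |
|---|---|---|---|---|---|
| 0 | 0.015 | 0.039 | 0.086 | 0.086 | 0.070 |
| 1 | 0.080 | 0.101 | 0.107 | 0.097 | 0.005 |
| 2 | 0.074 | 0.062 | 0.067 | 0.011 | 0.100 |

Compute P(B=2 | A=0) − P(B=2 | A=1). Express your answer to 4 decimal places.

0.0162

P(A=0) = 0.015 + 0.039 + 0.086 + 0.086 + 0.070 = 0.296; P(B=2 | A=0) = 0.086/0.296 = 0.29054.
P(A=1) = 0.080 + 0.101 + 0.107 + 0.097 + 0.005 = 0.390; P(B=2 | A=1) = 0.107/0.390 = 0.27436.
Difference = 0.0162.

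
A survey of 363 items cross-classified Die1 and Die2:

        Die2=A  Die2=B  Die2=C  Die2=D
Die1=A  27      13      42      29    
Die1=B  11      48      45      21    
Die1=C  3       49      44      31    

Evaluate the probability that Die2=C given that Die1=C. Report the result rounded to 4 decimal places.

0.3465

Total with Die1=C: 3 + 49 + 44 + 31 = 127.
P(Die2=C | Die1=C) = 44/127 = 0.3465.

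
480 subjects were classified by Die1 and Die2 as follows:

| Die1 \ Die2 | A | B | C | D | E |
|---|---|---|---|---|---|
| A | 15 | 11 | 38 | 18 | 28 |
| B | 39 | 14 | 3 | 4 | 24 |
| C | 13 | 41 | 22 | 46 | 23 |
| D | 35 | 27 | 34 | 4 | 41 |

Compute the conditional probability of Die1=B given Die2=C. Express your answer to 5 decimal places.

0.03093

Total with Die2=C: 38 + 3 + 22 + 34 = 97.
P(Die1=B | Die2=C) = 3/97 = 0.03093.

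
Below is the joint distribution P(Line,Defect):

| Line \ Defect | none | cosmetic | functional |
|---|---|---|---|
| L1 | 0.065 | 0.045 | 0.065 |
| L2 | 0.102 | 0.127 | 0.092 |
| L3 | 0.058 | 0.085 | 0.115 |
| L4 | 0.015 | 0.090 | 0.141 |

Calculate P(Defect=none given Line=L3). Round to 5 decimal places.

0.22481

P(Line=L3) = 0.058 + 0.085 + 0.115 = 0.258.
P(Defect=none | Line=L3) = 0.058/0.258 = 0.22481.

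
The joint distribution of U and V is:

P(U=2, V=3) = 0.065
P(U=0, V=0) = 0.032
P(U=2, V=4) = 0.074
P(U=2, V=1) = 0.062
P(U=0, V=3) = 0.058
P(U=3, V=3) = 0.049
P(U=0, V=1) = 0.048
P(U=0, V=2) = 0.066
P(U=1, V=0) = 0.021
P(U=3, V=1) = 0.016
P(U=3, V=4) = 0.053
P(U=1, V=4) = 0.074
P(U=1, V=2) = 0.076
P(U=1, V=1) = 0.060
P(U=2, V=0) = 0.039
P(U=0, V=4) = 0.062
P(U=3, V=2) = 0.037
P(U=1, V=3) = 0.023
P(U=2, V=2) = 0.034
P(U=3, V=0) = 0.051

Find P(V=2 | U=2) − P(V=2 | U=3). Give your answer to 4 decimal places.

-0.0555

P(U=2) = 0.039 + 0.062 + 0.034 + 0.065 + 0.074 = 0.274; P(V=2 | U=2) = 0.034/0.274 = 0.12409.
P(U=3) = 0.051 + 0.016 + 0.037 + 0.049 + 0.053 = 0.206; P(V=2 | U=3) = 0.037/0.206 = 0.17961.
Difference = -0.0555.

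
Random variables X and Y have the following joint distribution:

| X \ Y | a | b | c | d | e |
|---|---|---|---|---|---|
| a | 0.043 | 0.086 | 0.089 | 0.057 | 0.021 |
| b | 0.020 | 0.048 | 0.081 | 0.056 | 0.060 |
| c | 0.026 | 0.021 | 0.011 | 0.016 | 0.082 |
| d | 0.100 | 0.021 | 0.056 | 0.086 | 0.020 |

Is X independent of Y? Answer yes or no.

P(X=c) = 0.156 and P(Y=e) = 0.183, so their product is 0.02855, but P(X=c, Y=e) = 0.082. Since these differ, X and Y are not independent.

no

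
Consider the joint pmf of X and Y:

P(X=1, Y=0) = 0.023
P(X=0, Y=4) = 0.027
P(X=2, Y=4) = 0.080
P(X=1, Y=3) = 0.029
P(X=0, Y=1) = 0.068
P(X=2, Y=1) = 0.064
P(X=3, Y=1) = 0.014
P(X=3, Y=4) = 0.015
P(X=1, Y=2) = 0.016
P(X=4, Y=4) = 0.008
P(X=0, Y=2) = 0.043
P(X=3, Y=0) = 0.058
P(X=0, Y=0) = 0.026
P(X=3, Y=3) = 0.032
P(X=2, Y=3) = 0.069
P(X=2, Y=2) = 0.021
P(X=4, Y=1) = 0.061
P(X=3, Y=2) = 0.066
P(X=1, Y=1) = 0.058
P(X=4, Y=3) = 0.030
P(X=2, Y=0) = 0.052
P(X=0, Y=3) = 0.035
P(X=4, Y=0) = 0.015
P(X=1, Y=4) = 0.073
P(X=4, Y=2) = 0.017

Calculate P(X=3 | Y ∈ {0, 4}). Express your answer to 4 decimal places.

P(Y=0) = 0.026 + 0.023 + 0.052 + 0.058 + 0.015 = 0.174.
P(Y=4) = 0.027 + 0.073 + 0.080 + 0.015 + 0.008 = 0.203.
P(Y ∈ {0, 4}) = 0.174 + 0.203 = 0.377; P(X=3, Y ∈ {0, 4}) = 0.058 + 0.015 = 0.073.
P(X=3 | Y ∈ {0, 4}) = 0.073/0.377 = 0.1936.

0.1936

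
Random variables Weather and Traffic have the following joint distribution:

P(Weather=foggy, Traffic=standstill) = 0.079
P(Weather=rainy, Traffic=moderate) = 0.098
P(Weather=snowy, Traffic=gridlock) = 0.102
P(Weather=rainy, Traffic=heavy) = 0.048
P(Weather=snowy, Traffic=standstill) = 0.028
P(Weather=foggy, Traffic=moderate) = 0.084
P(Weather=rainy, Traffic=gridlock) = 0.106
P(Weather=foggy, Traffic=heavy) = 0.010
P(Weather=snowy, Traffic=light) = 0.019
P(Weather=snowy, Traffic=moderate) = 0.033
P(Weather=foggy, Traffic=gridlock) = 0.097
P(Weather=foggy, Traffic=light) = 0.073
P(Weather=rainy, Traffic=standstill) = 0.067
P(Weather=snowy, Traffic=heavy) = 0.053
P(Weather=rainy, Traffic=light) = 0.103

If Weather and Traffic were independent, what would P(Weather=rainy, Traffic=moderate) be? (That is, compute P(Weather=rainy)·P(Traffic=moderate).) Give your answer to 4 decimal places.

0.0907

P(Weather=rainy) = 0.103 + 0.098 + 0.048 + 0.106 + 0.067 = 0.422.
P(Traffic=moderate) = 0.098 + 0.033 + 0.084 = 0.215.
Product: 0.422 × 0.215 = 0.0907.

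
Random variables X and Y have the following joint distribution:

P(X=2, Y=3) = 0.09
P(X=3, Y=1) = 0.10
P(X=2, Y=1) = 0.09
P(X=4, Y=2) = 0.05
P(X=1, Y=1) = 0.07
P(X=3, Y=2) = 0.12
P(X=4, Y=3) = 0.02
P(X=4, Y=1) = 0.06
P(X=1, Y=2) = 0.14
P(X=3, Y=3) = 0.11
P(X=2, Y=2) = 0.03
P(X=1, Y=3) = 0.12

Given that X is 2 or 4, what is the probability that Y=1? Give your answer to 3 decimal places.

0.441

P(X=2) = 0.09 + 0.03 + 0.09 = 0.21.
P(X=4) = 0.06 + 0.05 + 0.02 = 0.13.
P(X ∈ {2, 4}) = 0.21 + 0.13 = 0.34; P(Y=1, X ∈ {2, 4}) = 0.09 + 0.06 = 0.15.
P(Y=1 | X ∈ {2, 4}) = 0.15/0.34 = 0.441.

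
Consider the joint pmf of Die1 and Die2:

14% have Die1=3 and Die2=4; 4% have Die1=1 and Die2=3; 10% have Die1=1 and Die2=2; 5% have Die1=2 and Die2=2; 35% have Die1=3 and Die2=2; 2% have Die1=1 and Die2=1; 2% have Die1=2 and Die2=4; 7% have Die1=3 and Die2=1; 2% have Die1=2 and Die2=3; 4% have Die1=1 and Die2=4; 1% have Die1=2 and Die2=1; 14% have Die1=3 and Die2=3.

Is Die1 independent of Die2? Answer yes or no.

yes

Every cell satisfies P(Die1,Die2) = P(Die1)·P(Die2). For instance P(Die1=2) = 0.10, P(Die2=4) = 0.20, and 0.10×0.20 = 0.02 matches the joint entry. So Die1 and Die2 are independent.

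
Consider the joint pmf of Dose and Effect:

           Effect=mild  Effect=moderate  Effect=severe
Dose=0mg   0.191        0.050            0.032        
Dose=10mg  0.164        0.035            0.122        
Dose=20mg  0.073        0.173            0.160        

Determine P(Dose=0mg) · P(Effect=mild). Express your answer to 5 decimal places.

0.11684

P(Dose=0mg) = 0.191 + 0.050 + 0.032 = 0.273.
P(Effect=mild) = 0.191 + 0.164 + 0.073 = 0.428.
Product: 0.273 × 0.428 = 0.11684.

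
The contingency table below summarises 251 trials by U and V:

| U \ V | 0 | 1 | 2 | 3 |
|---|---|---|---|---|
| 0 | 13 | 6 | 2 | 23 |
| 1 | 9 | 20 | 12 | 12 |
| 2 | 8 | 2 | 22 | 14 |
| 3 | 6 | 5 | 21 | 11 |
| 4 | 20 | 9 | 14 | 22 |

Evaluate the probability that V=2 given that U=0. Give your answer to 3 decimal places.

Total with U=0: 13 + 6 + 2 + 23 = 44.
P(V=2 | U=0) = 2/44 = 0.045.

0.045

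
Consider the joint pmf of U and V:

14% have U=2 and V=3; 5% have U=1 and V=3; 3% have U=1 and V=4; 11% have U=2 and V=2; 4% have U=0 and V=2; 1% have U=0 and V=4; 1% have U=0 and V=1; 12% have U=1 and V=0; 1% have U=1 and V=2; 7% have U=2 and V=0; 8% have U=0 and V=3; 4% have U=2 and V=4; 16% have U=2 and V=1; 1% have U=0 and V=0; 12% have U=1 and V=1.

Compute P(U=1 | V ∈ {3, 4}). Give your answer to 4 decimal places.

0.2286

P(V=3) = 0.08 + 0.05 + 0.14 = 0.27.
P(V=4) = 0.01 + 0.03 + 0.04 = 0.08.
P(V ∈ {3, 4}) = 0.27 + 0.08 = 0.35; P(U=1, V ∈ {3, 4}) = 0.05 + 0.03 = 0.08.
P(U=1 | V ∈ {3, 4}) = 0.08/0.35 = 0.2286.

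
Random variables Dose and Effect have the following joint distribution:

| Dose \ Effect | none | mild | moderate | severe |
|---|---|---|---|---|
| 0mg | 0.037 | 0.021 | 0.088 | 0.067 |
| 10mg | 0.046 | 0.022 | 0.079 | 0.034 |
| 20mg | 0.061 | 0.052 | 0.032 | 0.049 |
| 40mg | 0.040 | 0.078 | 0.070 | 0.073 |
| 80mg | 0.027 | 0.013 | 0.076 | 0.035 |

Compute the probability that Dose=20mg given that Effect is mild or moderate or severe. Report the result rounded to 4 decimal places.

0.1686

P(Effect=mild) = 0.021 + 0.022 + 0.052 + 0.078 + 0.013 = 0.186.
P(Effect=moderate) = 0.088 + 0.079 + 0.032 + 0.070 + 0.076 = 0.345.
P(Effect=severe) = 0.067 + 0.034 + 0.049 + 0.073 + 0.035 = 0.258.
P(Effect ∈ {mild, moderate, severe}) = 0.186 + 0.345 + 0.258 = 0.789; P(Dose=20mg, Effect ∈ {mild, moderate, severe}) = 0.052 + 0.032 + 0.049 = 0.133.
P(Dose=20mg | Effect ∈ {mild, moderate, severe}) = 0.133/0.789 = 0.1686.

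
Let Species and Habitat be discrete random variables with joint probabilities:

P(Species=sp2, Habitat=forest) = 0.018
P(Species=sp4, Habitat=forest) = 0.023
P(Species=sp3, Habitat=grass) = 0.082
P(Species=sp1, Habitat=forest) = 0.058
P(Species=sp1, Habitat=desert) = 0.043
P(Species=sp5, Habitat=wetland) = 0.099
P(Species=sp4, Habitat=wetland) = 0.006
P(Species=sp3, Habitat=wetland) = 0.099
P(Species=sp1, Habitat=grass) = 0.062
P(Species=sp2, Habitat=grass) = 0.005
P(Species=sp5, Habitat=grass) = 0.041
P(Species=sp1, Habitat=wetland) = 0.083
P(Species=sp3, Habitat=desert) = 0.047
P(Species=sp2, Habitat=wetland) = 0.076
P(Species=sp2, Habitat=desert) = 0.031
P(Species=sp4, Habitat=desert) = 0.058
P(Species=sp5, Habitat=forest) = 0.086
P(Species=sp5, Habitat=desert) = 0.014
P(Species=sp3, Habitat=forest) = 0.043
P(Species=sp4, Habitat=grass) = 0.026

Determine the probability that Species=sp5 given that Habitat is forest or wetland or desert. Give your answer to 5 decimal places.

0.25383

P(Habitat=forest) = 0.058 + 0.018 + 0.043 + 0.023 + 0.086 = 0.228.
P(Habitat=wetland) = 0.083 + 0.076 + 0.099 + 0.006 + 0.099 = 0.363.
P(Habitat=desert) = 0.043 + 0.031 + 0.047 + 0.058 + 0.014 = 0.193.
P(Habitat ∈ {forest, wetland, desert}) = 0.228 + 0.363 + 0.193 = 0.784; P(Species=sp5, Habitat ∈ {forest, wetland, desert}) = 0.086 + 0.099 + 0.014 = 0.199.
P(Species=sp5 | Habitat ∈ {forest, wetland, desert}) = 0.199/0.784 = 0.25383.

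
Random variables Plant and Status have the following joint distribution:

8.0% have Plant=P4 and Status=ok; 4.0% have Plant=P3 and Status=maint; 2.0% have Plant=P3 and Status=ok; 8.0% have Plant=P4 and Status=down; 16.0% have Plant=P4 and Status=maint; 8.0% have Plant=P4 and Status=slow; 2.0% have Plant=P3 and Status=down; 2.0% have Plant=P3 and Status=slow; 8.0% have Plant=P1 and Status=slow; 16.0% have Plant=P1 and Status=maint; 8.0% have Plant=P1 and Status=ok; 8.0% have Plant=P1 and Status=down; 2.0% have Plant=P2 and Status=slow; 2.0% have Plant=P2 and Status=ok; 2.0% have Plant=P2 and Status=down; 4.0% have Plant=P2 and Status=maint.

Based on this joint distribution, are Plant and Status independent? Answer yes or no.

yes

Every cell satisfies P(Plant,Status) = P(Plant)·P(Status). For instance P(Plant=P4) = 0.400, P(Status=maint) = 0.400, and 0.400×0.400 = 0.160 matches the joint entry. So Plant and Status are independent.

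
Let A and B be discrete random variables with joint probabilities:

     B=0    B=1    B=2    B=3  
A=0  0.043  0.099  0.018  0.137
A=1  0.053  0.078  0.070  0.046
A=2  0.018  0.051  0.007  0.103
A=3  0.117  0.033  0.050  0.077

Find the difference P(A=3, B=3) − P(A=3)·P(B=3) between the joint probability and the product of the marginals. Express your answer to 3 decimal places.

-0.024

P(A=3) = 0.117 + 0.033 + 0.050 + 0.077 = 0.277.
P(B=3) = 0.137 + 0.046 + 0.103 + 0.077 = 0.363.
P(A=3, B=3) − P(A=3)P(B=3) = 0.077 − 0.277×0.363 = -0.024.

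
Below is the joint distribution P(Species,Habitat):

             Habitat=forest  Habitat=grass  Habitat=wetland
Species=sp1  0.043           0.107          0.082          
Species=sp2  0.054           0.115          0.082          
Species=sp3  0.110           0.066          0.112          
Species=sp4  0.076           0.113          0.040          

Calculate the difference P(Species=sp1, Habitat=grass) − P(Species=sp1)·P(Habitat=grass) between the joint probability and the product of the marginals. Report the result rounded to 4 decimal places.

P(Species=sp1) = 0.043 + 0.107 + 0.082 = 0.232.
P(Habitat=grass) = 0.107 + 0.115 + 0.066 + 0.113 = 0.401.
P(Species=sp1, Habitat=grass) − P(Species=sp1)P(Habitat=grass) = 0.107 − 0.232×0.401 = 0.0140.

0.0140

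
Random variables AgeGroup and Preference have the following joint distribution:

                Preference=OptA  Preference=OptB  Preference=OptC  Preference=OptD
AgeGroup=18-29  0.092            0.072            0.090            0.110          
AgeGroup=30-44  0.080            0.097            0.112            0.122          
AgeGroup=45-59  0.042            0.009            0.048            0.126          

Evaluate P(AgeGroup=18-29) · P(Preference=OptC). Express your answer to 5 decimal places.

0.09100

P(AgeGroup=18-29) = 0.092 + 0.072 + 0.090 + 0.110 = 0.364.
P(Preference=OptC) = 0.090 + 0.112 + 0.048 = 0.250.
Product: 0.364 × 0.250 = 0.09100.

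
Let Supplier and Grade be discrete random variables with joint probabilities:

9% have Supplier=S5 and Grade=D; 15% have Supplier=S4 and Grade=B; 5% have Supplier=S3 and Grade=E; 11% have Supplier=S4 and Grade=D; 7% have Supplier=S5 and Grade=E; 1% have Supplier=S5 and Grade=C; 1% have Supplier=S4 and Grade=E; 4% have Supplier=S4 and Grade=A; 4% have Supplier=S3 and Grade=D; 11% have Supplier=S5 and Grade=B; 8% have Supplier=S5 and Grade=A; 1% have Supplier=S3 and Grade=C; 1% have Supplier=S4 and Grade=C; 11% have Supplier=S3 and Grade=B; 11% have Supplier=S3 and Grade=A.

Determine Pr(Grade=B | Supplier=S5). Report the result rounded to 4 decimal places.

0.3056

P(Supplier=S5) = 0.08 + 0.11 + 0.01 + 0.09 + 0.07 = 0.36.
P(Grade=B | Supplier=S5) = 0.11/0.36 = 0.3056.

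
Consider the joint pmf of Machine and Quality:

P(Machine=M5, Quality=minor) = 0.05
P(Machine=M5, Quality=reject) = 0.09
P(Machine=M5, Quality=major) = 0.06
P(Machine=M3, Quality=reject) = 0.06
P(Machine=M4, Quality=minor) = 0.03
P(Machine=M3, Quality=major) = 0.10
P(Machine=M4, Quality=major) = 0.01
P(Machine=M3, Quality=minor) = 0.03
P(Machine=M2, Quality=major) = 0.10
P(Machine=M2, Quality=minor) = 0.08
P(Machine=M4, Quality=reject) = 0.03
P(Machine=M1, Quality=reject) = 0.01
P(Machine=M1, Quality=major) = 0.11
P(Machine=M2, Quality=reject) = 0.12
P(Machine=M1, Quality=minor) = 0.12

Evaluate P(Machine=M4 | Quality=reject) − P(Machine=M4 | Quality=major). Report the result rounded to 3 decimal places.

0.070

P(Quality=reject) = 0.01 + 0.12 + 0.06 + 0.03 + 0.09 = 0.31; P(Machine=M4 | Quality=reject) = 0.03/0.31 = 0.0968.
P(Quality=major) = 0.11 + 0.10 + 0.10 + 0.01 + 0.06 = 0.38; P(Machine=M4 | Quality=major) = 0.01/0.38 = 0.0263.
Difference = 0.070.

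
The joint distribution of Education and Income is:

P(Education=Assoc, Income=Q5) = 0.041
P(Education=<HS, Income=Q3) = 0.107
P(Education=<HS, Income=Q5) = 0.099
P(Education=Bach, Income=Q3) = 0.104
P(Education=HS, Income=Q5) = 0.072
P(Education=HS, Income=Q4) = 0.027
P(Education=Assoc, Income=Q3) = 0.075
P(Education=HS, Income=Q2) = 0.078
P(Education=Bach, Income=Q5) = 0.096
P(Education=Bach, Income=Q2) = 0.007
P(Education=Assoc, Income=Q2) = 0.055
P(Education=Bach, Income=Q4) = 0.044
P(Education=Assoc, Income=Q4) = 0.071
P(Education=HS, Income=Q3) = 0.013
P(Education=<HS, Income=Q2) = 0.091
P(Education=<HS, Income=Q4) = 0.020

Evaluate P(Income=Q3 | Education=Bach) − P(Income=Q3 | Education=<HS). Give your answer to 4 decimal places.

P(Education=Bach) = 0.007 + 0.104 + 0.044 + 0.096 = 0.251; P(Income=Q3 | Education=Bach) = 0.104/0.251 = 0.41434.
P(Education=<HS) = 0.091 + 0.107 + 0.020 + 0.099 = 0.317; P(Income=Q3 | Education=<HS) = 0.107/0.317 = 0.33754.
Difference = 0.0768.

0.0768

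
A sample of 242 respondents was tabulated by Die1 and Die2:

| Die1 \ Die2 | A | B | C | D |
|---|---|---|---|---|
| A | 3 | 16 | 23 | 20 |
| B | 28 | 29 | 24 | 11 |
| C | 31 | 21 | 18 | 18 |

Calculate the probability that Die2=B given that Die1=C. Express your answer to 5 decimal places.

0.23864

Total with Die1=C: 31 + 21 + 18 + 18 = 88.
P(Die2=B | Die1=C) = 21/88 = 0.23864.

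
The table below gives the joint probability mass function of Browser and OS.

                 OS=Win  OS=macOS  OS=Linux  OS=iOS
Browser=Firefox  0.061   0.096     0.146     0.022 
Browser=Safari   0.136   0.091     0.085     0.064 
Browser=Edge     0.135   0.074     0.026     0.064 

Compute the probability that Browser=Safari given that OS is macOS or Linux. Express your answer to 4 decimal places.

P(OS=macOS) = 0.096 + 0.091 + 0.074 = 0.261.
P(OS=Linux) = 0.146 + 0.085 + 0.026 = 0.257.
P(OS ∈ {macOS, Linux}) = 0.261 + 0.257 = 0.518; P(Browser=Safari, OS ∈ {macOS, Linux}) = 0.091 + 0.085 = 0.176.
P(Browser=Safari | OS ∈ {macOS, Linux}) = 0.176/0.518 = 0.3398.

0.3398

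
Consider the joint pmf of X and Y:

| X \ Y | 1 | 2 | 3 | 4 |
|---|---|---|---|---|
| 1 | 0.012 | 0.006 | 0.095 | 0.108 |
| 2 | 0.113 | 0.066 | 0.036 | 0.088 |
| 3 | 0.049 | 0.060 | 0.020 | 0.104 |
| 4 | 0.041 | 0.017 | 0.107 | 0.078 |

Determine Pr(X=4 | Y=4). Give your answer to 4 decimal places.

0.2063

P(Y=4) = 0.108 + 0.088 + 0.104 + 0.078 = 0.378.
P(X=4 | Y=4) = 0.078/0.378 = 0.2063.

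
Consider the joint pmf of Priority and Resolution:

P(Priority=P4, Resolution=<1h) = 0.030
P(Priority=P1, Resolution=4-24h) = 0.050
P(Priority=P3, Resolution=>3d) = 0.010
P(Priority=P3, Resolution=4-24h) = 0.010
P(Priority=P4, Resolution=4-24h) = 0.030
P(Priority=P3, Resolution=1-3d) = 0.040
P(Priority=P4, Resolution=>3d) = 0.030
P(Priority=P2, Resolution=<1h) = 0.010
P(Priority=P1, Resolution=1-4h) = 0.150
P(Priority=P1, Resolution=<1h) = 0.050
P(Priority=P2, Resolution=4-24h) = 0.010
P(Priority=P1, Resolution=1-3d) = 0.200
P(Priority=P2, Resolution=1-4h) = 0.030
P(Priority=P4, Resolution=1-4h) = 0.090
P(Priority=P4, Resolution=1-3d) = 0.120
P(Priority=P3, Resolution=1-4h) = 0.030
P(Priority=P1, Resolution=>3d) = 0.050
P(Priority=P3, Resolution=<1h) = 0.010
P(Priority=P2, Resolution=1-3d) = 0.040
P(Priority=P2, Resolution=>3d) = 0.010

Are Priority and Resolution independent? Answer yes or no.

yes

Every cell satisfies P(Priority,Resolution) = P(Priority)·P(Resolution). For instance P(Priority=P1) = 0.500, P(Resolution=<1h) = 0.100, and 0.500×0.100 = 0.050 matches the joint entry. So Priority and Resolution are independent.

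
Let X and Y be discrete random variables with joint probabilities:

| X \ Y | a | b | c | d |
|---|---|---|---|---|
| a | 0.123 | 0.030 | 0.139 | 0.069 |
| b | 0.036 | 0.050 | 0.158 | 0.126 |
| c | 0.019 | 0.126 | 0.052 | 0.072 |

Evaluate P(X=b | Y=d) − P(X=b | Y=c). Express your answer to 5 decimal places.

P(Y=d) = 0.069 + 0.126 + 0.072 = 0.267; P(X=b | Y=d) = 0.126/0.267 = 0.471910.
P(Y=c) = 0.139 + 0.158 + 0.052 = 0.349; P(X=b | Y=c) = 0.158/0.349 = 0.452722.
Difference = 0.01919.

0.01919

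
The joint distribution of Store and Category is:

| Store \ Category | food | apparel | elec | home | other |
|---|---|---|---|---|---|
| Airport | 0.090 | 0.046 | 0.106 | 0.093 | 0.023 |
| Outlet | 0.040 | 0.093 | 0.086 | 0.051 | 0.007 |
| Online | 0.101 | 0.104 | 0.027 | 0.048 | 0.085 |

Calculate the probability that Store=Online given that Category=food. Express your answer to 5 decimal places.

P(Category=food) = 0.090 + 0.040 + 0.101 = 0.231.
P(Store=Online | Category=food) = 0.101/0.231 = 0.43723.

0.43723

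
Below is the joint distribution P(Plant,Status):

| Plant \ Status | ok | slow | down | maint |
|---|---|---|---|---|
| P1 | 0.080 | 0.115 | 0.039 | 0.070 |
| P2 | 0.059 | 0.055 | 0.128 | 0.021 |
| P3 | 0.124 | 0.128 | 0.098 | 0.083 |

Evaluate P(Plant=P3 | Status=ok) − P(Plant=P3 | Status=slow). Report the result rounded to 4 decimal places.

P(Status=ok) = 0.080 + 0.059 + 0.124 = 0.263; P(Plant=P3 | Status=ok) = 0.124/0.263 = 0.47148.
P(Status=slow) = 0.115 + 0.055 + 0.128 = 0.298; P(Plant=P3 | Status=slow) = 0.128/0.298 = 0.42953.
Difference = 0.0420.

0.0420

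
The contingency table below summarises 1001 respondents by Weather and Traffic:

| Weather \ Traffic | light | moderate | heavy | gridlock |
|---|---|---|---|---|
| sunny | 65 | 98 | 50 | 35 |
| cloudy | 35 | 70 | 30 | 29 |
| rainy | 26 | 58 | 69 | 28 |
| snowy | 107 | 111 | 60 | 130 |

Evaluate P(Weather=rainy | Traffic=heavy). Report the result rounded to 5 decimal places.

Total with Traffic=heavy: 50 + 30 + 69 + 60 = 209.
P(Weather=rainy | Traffic=heavy) = 69/209 = 0.33014.

0.33014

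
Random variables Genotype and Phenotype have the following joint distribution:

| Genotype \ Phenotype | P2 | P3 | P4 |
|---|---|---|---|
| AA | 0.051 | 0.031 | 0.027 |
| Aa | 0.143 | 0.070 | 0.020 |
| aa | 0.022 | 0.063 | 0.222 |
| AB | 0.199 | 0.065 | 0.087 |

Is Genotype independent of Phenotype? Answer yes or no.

P(Genotype=aa) = 0.307 and P(Phenotype=P4) = 0.356, so their product is 0.10929, but P(Genotype=aa, Phenotype=P4) = 0.222. Since these differ, Genotype and Phenotype are not independent.

no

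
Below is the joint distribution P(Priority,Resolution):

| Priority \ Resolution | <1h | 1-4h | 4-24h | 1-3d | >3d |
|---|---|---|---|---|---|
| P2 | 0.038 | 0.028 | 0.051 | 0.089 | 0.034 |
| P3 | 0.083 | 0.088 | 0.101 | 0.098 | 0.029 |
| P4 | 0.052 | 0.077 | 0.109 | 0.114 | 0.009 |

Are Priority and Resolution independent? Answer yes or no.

P(Priority=P3) = 0.399 and P(Resolution=1-3d) = 0.301, so their product is 0.12010, but P(Priority=P3, Resolution=1-3d) = 0.098. Since these differ, Priority and Resolution are not independent.

no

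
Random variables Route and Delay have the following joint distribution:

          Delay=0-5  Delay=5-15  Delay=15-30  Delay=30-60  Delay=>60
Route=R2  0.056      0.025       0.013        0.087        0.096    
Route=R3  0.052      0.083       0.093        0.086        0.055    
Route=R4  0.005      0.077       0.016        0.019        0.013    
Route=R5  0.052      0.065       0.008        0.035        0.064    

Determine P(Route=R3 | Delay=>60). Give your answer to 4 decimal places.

0.2412

P(Delay=>60) = 0.096 + 0.055 + 0.013 + 0.064 = 0.228.
P(Route=R3 | Delay=>60) = 0.055/0.228 = 0.2412.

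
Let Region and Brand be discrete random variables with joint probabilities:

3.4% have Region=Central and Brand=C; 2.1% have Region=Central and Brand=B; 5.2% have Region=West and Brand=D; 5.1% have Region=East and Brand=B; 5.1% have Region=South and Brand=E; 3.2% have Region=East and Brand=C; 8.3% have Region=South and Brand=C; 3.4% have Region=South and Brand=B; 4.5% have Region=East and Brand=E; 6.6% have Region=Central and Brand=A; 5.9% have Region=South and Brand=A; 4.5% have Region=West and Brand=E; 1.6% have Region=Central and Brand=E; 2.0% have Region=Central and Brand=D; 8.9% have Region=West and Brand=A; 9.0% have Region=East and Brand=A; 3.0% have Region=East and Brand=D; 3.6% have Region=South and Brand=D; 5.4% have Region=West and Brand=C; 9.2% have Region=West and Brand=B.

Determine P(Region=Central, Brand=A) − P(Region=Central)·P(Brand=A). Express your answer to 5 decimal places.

P(Region=Central) = 0.066 + 0.021 + 0.034 + 0.020 + 0.016 = 0.157.
P(Brand=A) = 0.059 + 0.090 + 0.089 + 0.066 = 0.304.
P(Region=Central, Brand=A) − P(Region=Central)P(Brand=A) = 0.066 − 0.157×0.304 = 0.01827.

0.01827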